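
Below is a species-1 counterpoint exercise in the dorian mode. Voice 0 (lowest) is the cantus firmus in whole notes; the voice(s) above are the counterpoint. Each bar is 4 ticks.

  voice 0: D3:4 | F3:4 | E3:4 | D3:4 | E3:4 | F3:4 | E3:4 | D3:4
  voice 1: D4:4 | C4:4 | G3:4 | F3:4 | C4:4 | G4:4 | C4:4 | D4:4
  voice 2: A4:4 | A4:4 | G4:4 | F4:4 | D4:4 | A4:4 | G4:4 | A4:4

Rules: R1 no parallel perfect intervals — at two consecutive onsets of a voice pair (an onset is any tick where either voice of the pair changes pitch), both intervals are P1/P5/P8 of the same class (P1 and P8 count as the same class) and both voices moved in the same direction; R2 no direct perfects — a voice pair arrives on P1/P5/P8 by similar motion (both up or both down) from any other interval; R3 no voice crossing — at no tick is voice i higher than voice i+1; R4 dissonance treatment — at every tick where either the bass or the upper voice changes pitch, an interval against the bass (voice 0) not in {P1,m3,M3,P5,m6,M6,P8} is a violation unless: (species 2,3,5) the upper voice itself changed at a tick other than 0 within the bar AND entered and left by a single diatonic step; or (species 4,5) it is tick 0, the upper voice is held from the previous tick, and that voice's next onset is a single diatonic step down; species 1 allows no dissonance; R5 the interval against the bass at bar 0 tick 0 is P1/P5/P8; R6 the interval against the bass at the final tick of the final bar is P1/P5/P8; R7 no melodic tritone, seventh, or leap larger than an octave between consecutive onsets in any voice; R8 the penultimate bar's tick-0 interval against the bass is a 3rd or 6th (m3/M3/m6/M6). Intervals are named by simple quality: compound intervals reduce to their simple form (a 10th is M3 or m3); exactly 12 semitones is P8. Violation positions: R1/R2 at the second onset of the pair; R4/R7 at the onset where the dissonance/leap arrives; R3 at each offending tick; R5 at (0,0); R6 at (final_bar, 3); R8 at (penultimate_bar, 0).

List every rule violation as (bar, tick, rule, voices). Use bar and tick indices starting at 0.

(2, 0, R2, (1, 2))
(3, 0, R1, (1, 2))
(4, 0, R4, (0, 2))
(5, 0, R4, (0, 1))
(6, 0, R2, (1, 2))
(7, 0, R1, (1, 2))

bar 0: v0=D3 v1=D4 v2=A4 downbeat P5
bar 1: v0=F3 v1=C4 v2=A4 downbeat M3
bar 2: v0=E3 v1=G3 v2=G4 downbeat m3
bar 3: v0=D3 v1=F3 v2=F4 downbeat m3
bar 4: v0=E3 v1=C4 v2=D4 downbeat m7
bar 5: v0=F3 v1=G4 v2=A4 downbeat M3
bar 6: v0=E3 v1=C4 v2=G4 downbeat m3
bar 7: v0=D3 v1=D4 v2=A4 downbeat P5
  -> R2 @ bar 2 tick 0 v(1, 2): C4/A4 M6 -> G3/G4 P8 similar
  -> R1 @ bar 3 tick 0 v(1, 2): G3/G4 P8 -> F3/F4 P8 similar
  -> R4 @ bar 4 tick 0 v(0, 2): E3/D4 m7 untreated
  -> R4 @ bar 5 tick 0 v(0, 1): F3/G4 M2 untreated
  -> R2 @ bar 6 tick 0 v(1, 2): G4/A4 M2 -> C4/G4 P5 similar
  -> R1 @ bar 7 tick 0 v(1, 2): C4/G4 P5 -> D4/A4 P5 similar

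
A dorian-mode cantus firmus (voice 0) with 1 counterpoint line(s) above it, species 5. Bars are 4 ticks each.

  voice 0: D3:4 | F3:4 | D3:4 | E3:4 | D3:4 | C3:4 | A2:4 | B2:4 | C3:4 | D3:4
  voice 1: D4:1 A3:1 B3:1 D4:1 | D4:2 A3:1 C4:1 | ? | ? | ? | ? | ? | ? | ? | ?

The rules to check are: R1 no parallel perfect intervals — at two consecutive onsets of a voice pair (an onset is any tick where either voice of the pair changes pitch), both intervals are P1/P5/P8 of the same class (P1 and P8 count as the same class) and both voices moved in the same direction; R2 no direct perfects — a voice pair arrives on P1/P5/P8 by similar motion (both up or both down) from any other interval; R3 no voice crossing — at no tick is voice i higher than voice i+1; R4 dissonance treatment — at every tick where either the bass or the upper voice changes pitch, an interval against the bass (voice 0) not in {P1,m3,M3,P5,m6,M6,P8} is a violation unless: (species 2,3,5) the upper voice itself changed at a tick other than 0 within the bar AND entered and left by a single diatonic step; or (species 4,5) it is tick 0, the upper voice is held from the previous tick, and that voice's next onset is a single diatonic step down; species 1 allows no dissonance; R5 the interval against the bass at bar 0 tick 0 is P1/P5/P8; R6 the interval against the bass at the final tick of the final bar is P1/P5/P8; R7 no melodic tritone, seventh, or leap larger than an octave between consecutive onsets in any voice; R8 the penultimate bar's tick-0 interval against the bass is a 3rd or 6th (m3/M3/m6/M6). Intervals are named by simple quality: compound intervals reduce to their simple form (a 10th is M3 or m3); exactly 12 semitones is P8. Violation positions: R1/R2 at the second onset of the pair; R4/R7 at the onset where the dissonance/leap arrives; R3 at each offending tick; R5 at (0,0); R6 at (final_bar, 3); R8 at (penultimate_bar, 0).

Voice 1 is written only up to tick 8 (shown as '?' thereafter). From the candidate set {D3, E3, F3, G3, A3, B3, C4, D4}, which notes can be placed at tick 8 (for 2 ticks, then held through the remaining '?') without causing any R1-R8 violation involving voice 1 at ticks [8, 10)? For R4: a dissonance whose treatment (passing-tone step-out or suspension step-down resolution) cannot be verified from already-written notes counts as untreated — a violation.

{B3, D4, F3}

D3: violates R2,R7
E3: violates R4
F3: legal
G3: violates R4
A3: violates R1
B3: legal
C4: violates R4
D4: legal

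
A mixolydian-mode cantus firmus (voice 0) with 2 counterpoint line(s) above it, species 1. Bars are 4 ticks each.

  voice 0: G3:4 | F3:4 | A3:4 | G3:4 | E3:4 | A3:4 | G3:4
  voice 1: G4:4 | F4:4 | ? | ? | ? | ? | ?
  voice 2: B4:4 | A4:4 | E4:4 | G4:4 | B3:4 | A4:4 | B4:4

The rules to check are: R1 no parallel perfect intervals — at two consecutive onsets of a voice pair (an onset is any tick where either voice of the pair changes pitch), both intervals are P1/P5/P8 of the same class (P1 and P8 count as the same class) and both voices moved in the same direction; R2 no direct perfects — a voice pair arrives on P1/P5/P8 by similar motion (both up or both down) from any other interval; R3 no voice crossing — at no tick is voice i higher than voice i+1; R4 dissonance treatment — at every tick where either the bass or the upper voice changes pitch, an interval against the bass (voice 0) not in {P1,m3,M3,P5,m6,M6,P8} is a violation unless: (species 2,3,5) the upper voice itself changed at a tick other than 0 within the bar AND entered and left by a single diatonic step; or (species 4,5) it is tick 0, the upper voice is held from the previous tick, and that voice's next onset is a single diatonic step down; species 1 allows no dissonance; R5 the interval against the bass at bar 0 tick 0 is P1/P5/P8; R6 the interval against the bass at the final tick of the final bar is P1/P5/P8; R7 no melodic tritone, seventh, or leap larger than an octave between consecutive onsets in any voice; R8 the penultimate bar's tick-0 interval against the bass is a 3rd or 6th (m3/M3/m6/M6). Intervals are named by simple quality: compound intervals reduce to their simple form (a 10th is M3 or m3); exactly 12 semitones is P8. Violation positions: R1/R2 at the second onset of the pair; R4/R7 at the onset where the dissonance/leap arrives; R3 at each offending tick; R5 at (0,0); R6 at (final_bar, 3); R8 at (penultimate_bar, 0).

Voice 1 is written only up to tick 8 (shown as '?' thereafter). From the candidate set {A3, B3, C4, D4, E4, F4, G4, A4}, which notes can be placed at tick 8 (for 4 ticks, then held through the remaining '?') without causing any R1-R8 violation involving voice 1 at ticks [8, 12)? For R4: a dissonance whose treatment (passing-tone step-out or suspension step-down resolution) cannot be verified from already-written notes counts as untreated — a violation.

A3: violates R2
B3: violates R4,R7
C4: legal
D4: violates R4
E4: violates R2
F4: violates R3
G4: violates R3,R4
A4: violates R1,R3

{C4}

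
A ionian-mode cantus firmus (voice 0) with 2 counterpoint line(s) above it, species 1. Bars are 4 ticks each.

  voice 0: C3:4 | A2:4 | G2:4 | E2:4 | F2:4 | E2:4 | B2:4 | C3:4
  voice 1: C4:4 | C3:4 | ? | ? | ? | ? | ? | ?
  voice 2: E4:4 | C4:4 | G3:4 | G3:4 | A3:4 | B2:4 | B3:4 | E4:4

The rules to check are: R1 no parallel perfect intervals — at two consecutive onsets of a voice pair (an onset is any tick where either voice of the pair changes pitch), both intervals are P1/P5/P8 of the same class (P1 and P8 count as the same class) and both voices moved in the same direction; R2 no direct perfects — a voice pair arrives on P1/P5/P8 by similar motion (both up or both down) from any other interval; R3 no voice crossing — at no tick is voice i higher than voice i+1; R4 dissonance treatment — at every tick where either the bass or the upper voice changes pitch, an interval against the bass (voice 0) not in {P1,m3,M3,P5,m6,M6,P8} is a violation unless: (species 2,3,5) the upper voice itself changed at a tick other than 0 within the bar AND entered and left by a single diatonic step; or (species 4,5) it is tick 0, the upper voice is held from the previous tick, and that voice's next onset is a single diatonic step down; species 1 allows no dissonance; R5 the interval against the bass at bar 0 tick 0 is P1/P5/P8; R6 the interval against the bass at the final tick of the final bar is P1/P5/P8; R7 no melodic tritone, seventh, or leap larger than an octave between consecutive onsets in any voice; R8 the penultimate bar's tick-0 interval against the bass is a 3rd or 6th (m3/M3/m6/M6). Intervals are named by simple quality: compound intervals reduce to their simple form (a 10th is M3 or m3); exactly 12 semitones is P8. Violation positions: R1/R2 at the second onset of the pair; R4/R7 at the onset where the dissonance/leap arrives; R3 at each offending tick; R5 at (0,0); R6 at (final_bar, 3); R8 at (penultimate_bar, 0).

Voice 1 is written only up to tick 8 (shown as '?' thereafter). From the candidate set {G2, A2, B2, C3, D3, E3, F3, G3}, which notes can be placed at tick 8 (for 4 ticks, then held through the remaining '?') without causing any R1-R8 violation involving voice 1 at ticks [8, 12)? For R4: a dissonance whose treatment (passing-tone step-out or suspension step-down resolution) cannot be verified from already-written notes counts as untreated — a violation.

G2: violates R1,R2
A2: violates R4
B2: legal
C3: violates R4
D3: legal
E3: legal
F3: violates R4
G3: legal

{B2, D3, E3, G3}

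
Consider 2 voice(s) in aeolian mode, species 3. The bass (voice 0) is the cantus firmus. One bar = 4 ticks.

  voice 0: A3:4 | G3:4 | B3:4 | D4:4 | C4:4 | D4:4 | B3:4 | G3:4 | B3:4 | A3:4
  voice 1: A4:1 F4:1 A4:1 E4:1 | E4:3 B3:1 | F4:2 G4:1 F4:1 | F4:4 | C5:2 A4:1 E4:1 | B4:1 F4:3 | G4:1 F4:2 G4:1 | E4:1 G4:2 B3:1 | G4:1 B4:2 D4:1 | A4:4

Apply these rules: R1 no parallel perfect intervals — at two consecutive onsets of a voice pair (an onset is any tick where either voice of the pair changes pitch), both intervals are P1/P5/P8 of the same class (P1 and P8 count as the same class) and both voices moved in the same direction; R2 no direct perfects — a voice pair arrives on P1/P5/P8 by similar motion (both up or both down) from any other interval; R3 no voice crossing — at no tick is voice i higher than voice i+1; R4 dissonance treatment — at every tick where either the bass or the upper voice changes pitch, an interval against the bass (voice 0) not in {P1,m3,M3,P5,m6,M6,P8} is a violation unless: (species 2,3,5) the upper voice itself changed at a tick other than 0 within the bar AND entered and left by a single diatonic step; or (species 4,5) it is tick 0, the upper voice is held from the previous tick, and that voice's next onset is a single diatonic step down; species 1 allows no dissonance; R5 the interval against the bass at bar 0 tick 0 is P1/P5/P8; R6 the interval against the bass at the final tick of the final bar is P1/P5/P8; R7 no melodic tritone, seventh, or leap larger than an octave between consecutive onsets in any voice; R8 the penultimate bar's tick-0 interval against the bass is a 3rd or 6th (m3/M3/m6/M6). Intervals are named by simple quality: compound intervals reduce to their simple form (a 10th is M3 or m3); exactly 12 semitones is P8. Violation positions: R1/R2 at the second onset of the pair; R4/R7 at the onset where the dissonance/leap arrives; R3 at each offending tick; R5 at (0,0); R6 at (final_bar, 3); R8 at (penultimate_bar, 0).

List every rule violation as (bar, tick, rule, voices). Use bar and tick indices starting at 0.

bar 0: v0=A3 v1=A4 downbeat P8
bar 1: v0=G3 v1=E4 downbeat M6
bar 2: v0=B3 v1=F4 downbeat TT
bar 3: v0=D4 v1=F4 downbeat m3
bar 4: v0=C4 v1=C5 downbeat P8
bar 5: v0=D4 v1=B4 downbeat M6
bar 6: v0=B3 v1=G4 downbeat m6
bar 7: v0=G3 v1=E4 downbeat M6
bar 8: v0=B3 v1=G4 downbeat m6
bar 9: v0=A3 v1=A4 downbeat P8
  -> R4 @ bar 2 tick 0 v(0, 1): B3/F4 TT untreated
  -> R7 @ bar 2 tick 0 v(1,): B3->F4 leap 6st
  -> R4 @ bar 2 tick 3 v(0, 1): B3/F4 TT untreated
  -> R7 @ bar 5 tick 1 v(1,): B4->F4 leap 6st

(2, 0, R4, (0, 1))
(2, 0, R7, (1,))
(2, 3, R4, (0, 1))
(5, 1, R7, (1,))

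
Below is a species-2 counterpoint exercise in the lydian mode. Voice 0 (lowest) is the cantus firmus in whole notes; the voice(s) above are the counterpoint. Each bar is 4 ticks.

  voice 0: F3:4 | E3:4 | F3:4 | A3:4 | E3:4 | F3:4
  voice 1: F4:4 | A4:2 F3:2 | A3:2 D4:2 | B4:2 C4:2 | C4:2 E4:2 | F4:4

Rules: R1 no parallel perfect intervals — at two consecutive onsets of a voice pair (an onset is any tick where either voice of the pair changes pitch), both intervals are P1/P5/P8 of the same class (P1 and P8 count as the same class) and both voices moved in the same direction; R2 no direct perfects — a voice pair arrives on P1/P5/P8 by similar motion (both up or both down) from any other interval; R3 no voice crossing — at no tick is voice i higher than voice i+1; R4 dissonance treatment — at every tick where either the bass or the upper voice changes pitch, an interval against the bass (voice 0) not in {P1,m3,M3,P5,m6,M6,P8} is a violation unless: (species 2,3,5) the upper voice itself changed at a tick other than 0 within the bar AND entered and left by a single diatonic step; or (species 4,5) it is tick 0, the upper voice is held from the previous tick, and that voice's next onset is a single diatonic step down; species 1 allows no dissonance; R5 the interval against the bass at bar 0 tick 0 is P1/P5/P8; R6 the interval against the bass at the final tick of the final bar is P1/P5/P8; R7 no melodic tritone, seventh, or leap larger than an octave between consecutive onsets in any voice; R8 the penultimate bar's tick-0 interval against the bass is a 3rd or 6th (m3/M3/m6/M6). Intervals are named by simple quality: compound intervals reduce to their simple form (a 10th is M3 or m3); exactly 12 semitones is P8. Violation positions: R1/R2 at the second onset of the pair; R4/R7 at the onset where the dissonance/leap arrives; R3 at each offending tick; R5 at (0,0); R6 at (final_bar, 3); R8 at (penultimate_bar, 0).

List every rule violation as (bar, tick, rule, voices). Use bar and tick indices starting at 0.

bar 0: v0=F3 v1=F4 downbeat P8
bar 1: v0=E3 v1=A4 downbeat P4
bar 2: v0=F3 v1=A3 downbeat M3
bar 3: v0=A3 v1=B4 downbeat M2
bar 4: v0=E3 v1=C4 downbeat m6
bar 5: v0=F3 v1=F4 downbeat P8
  -> R4 @ bar 1 tick 0 v(0, 1): E3/A4 P4 untreated
  -> R4 @ bar 1 tick 2 v(0, 1): E3/F3 m2 untreated
  -> R7 @ bar 1 tick 2 v(1,): A4->F3 leap 16st
  -> R4 @ bar 3 tick 0 v(0, 1): A3/B4 M2 untreated
  -> R7 @ bar 3 tick 2 v(1,): B4->C4 leap 11st
  -> R1 @ bar 5 tick 0 v(0, 1): E3/E4 P8 -> F3/F4 P8 similar

(1, 0, R4, (0, 1))
(1, 2, R4, (0, 1))
(1, 2, R7, (1,))
(3, 0, R4, (0, 1))
(3, 2, R7, (1,))
(5, 0, R1, (0, 1))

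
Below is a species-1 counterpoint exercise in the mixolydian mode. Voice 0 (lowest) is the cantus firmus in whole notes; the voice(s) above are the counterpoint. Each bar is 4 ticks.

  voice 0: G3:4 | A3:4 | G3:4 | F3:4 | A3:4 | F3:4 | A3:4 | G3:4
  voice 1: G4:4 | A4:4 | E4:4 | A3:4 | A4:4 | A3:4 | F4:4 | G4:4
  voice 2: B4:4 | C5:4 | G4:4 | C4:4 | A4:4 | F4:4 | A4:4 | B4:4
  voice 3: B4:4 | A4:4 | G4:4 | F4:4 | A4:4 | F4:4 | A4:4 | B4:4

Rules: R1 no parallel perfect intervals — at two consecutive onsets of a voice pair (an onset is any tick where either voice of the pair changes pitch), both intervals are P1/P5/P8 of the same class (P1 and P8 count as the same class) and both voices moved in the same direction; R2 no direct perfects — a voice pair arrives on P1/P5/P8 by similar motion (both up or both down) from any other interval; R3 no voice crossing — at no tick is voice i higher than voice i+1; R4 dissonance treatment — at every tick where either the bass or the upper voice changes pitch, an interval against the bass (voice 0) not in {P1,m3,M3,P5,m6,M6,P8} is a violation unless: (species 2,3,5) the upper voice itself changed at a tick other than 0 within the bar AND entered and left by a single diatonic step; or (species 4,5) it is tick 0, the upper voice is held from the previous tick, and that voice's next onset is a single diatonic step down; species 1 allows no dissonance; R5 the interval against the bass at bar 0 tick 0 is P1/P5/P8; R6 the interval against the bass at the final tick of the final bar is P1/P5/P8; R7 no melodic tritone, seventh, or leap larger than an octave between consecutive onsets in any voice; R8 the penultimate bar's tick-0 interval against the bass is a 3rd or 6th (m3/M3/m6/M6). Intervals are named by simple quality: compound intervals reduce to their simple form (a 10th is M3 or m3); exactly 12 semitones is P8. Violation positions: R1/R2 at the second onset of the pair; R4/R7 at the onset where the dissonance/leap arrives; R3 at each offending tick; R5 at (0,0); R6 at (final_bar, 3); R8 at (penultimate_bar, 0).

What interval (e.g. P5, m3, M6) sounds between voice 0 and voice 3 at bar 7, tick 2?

M3

voice 0=G3 voice 3=B4 -> M3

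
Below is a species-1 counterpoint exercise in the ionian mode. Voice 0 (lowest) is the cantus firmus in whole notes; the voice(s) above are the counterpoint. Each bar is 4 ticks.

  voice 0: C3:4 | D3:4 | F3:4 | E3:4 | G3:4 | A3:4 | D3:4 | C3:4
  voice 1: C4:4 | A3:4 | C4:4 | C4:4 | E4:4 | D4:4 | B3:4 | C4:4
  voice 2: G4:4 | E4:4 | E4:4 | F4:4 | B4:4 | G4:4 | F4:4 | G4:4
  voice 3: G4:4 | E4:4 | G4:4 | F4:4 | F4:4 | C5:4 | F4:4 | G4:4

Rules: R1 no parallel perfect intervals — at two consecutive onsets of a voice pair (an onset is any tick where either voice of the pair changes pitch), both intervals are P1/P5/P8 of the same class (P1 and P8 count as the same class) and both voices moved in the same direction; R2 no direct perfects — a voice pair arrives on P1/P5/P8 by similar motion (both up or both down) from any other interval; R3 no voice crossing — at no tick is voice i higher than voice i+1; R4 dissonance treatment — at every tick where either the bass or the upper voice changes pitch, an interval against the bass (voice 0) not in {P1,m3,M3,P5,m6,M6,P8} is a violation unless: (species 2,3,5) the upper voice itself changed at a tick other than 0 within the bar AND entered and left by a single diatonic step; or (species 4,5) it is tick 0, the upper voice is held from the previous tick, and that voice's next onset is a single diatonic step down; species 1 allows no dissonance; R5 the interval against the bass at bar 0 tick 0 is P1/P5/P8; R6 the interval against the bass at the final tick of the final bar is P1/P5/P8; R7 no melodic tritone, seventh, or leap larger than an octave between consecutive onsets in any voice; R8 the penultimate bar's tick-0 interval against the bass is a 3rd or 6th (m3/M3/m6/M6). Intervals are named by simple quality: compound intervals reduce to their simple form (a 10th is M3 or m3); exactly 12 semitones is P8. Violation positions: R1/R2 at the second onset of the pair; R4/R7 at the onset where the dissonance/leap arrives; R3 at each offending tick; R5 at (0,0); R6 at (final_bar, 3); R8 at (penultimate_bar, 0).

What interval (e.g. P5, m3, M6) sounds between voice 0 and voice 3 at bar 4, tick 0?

voice 0=G3 voice 3=F4 -> m7

m7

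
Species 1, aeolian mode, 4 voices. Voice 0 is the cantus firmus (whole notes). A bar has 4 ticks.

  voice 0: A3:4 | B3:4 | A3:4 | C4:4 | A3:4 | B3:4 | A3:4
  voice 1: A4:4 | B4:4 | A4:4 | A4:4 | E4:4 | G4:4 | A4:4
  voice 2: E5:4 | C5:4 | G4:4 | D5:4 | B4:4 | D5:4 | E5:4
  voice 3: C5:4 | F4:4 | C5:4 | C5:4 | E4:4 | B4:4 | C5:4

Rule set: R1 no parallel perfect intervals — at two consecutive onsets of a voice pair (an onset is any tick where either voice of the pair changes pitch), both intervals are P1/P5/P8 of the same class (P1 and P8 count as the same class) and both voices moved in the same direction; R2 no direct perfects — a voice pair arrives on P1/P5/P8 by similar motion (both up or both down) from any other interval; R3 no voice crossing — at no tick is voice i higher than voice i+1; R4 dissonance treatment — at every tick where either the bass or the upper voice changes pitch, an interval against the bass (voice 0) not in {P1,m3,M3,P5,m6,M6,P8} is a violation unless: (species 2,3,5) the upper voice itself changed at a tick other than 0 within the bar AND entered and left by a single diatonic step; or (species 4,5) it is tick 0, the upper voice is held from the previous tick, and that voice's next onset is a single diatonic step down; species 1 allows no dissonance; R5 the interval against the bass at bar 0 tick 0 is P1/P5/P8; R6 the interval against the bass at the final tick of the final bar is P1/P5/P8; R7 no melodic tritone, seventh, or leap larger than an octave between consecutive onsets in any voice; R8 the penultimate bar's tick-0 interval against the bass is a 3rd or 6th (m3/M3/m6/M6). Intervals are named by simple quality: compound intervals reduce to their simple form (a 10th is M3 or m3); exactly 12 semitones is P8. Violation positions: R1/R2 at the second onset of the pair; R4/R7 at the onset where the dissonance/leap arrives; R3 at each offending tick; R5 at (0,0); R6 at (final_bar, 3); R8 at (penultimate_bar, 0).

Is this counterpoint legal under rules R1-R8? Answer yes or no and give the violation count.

bar 0: v0=A3 v1=A4 v2=E5 v3=C5 (m3)
bar 1: v0=B3 v1=B4 v2=C5 v3=F4 (TT)
bar 2: v0=A3 v1=A4 v2=G4 v3=C5 (m3)
bar 3: v0=C4 v1=A4 v2=D5 v3=C5 (P8)
bar 4: v0=A3 v1=E4 v2=B4 v3=E4 (P5)
bar 5: v0=B3 v1=G4 v2=D5 v3=B4 (P8)
bar 6: v0=A3 v1=A4 v2=E5 v3=C5 (m3)
  R3 @ bar0.0: E5 above C5
  R5 @ bar0.0: opens on m3
  R3 @ bar0.1: E5 above C5
  R3 @ bar0.2: E5 above C5
  R3 @ bar0.3: E5 above C5
  R1 @ bar1.0: A3/A4 P8 -> B3/B4 P8 similar
  R2 @ bar1.0: E5/C5 M3 -> C5/F4 P5 similar
  R3 @ bar1.0: C5 above F4
  R4 @ bar1.0: B3/C5 m2 untreated
  R4 @ bar1.0: B3/F4 TT untreated
  R3 @ bar1.1: C5 above F4
  R3 @ bar1.2: C5 above F4
  R3 @ bar1.3: C5 above F4
  R1 @ bar2.0: B3/B4 P8 -> A3/A4 P8 similar
  R3 @ bar2.0: A4 above G4
  R4 @ bar2.0: A3/G4 m7 untreated
  R3 @ bar2.1: A4 above G4
  R3 @ bar2.2: A4 above G4
  R3 @ bar2.3: A4 above G4
  R3 @ bar3.0: D5 above C5
  R4 @ bar3.0: C4/D5 M2 untreated
  R3 @ bar3.1: D5 above C5
  R3 @ bar3.2: D5 above C5
  R3 @ bar3.3: D5 above C5
  R2 @ bar4.0: C4/A4 M6 -> A3/E4 P5 similar
  R2 @ bar4.0: C4/C5 P8 -> A3/E4 P5 similar
  R2 @ bar4.0: A4/D5 P4 -> E4/B4 P5 similar
  R2 @ bar4.0: A4/C5 m3 -> E4/E4 P1 similar
  R2 @ bar4.0: D5/C5 M2 -> B4/E4 P5 similar
  R3 @ bar4.0: B4 above E4
  R4 @ bar4.0: A3/B4 M2 untreated
  R3 @ bar4.1: B4 above E4
  R3 @ bar4.2: B4 above E4
  R3 @ bar4.3: B4 above E4
  R1 @ bar5.0: E4/B4 P5 -> G4/D5 P5 similar
  R2 @ bar5.0: A3/E4 P5 -> B3/B4 P8 similar
  R3 @ bar5.0: D5 above B4
  R8 @ bar5.0: penult P8 not 3rd/6th
  R3 @ bar5.1: D5 above B4
  R3 @ bar5.2: D5 above B4
  R3 @ bar5.3: D5 above B4
  R1 @ bar6.0: G4/D5 P5 -> A4/E5 P5 similar
  R3 @ bar6.0: E5 above C5
  R3 @ bar6.1: E5 above C5
  R3 @ bar6.2: E5 above C5
  R3 @ bar6.3: E5 above C5
  R6 @ bar6.3: closes on m3

No (47 violations)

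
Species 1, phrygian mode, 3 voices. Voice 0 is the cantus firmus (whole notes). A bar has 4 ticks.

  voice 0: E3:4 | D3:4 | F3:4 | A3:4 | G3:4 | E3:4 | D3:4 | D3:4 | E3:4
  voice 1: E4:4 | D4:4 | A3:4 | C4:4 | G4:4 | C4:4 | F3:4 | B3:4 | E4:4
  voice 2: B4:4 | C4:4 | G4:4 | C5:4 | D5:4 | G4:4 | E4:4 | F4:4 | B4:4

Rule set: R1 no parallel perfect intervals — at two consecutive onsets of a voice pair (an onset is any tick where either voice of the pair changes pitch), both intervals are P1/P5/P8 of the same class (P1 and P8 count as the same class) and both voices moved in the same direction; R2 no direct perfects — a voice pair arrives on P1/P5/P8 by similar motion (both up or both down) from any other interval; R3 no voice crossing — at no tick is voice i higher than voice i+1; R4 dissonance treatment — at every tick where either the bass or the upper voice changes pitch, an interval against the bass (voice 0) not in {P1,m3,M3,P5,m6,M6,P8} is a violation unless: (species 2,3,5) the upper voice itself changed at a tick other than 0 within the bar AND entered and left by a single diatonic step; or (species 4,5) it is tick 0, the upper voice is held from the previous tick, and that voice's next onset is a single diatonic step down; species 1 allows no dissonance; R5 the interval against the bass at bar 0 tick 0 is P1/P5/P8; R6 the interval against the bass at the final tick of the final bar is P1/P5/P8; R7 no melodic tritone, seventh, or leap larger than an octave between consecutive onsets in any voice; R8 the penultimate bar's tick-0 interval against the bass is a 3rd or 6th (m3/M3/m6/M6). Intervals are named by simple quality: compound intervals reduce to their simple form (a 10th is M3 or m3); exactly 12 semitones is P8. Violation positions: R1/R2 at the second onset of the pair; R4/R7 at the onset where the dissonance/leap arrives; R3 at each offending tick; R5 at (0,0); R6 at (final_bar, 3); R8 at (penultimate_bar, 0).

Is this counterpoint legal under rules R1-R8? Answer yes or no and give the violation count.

bar 0: v0=E3 v1=E4 v2=B4 (P5)
bar 1: v0=D3 v1=D4 v2=C4 (m7)
bar 2: v0=F3 v1=A3 v2=G4 (M2)
bar 3: v0=A3 v1=C4 v2=C5 (m3)
bar 4: v0=G3 v1=G4 v2=D5 (P5)
bar 5: v0=E3 v1=C4 v2=G4 (m3)
bar 6: v0=D3 v1=F3 v2=E4 (M2)
bar 7: v0=D3 v1=B3 v2=F4 (m3)
bar 8: v0=E3 v1=E4 v2=B4 (P5)
  R1 @ bar1.0: E3/E4 P8 -> D3/D4 P8 similar
  R3 @ bar1.0: D4 above C4
  R4 @ bar1.0: D3/C4 m7 untreated
  R7 @ bar1.0: B4->C4 leap 11st
  R3 @ bar1.1: D4 above C4
  R3 @ bar1.2: D4 above C4
  R3 @ bar1.3: D4 above C4
  R4 @ bar2.0: F3/G4 M2 untreated
  R2 @ bar3.0: A3/G4 m7 -> C4/C5 P8 similar
  R2 @ bar4.0: C4/C5 P8 -> G4/D5 P5 similar
  R1 @ bar5.0: G4/D5 P5 -> C4/G4 P5 similar
  R4 @ bar6.0: D3/E4 M2 untreated
  R7 @ bar7.0: F3->B3 leap 6st
  R2 @ bar8.0: D3/B3 M6 -> E3/E4 P8 similar
  R2 @ bar8.0: D3/F4 m3 -> E3/B4 P5 similar
  R2 @ bar8.0: B3/F4 TT -> E4/B4 P5 similar
  R7 @ bar8.0: F4->B4 leap 6st

No (17 violations)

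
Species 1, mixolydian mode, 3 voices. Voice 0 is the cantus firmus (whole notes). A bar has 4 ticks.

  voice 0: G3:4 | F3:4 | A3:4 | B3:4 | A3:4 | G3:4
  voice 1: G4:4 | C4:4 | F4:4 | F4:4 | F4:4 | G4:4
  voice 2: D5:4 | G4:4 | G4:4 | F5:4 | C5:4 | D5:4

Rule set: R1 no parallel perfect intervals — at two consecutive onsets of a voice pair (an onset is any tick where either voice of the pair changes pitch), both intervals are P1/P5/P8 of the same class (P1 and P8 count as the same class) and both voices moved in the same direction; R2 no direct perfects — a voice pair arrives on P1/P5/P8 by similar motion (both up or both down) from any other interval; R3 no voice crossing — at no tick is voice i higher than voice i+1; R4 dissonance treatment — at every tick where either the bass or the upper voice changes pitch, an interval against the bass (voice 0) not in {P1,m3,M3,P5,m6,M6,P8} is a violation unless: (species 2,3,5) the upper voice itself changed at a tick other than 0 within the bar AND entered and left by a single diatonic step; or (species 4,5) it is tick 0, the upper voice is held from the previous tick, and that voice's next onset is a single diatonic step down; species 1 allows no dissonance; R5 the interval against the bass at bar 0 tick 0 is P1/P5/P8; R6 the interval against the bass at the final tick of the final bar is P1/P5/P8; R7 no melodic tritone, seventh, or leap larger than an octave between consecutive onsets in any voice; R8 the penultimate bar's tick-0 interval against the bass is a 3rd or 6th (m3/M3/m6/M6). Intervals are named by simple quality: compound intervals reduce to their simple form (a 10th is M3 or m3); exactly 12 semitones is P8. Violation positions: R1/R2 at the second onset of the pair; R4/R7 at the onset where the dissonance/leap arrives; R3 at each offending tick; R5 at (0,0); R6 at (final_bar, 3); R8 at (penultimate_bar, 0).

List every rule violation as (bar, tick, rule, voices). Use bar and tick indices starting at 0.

(1, 0, R1, (1, 2))
(1, 0, R2, (0, 1))
(1, 0, R4, (0, 2))
(2, 0, R4, (0, 2))
(3, 0, R4, (0, 1))
(3, 0, R4, (0, 2))
(3, 0, R7, (2,))
(5, 0, R1, (1, 2))

bar 0: v0=G3 v1=G4 v2=D5 downbeat P5
bar 1: v0=F3 v1=C4 v2=G4 downbeat M2
bar 2: v0=A3 v1=F4 v2=G4 downbeat m7
bar 3: v0=B3 v1=F4 v2=F5 downbeat TT
bar 4: v0=A3 v1=F4 v2=C5 downbeat m3
bar 5: v0=G3 v1=G4 v2=D5 downbeat P5
  -> R1 @ bar 1 tick 0 v(1, 2): G4/D5 P5 -> C4/G4 P5 similar
  -> R2 @ bar 1 tick 0 v(0, 1): G3/G4 P8 -> F3/C4 P5 similar
  -> R4 @ bar 1 tick 0 v(0, 2): F3/G4 M2 untreated
  -> R4 @ bar 2 tick 0 v(0, 2): A3/G4 m7 untreated
  -> R4 @ bar 3 tick 0 v(0, 1): B3/F4 TT untreated
  -> R4 @ bar 3 tick 0 v(0, 2): B3/F5 TT untreated
  -> R7 @ bar 3 tick 0 v(2,): G4->F5 leap 10st
  -> R1 @ bar 5 tick 0 v(1, 2): F4/C5 P5 -> G4/D5 P5 similar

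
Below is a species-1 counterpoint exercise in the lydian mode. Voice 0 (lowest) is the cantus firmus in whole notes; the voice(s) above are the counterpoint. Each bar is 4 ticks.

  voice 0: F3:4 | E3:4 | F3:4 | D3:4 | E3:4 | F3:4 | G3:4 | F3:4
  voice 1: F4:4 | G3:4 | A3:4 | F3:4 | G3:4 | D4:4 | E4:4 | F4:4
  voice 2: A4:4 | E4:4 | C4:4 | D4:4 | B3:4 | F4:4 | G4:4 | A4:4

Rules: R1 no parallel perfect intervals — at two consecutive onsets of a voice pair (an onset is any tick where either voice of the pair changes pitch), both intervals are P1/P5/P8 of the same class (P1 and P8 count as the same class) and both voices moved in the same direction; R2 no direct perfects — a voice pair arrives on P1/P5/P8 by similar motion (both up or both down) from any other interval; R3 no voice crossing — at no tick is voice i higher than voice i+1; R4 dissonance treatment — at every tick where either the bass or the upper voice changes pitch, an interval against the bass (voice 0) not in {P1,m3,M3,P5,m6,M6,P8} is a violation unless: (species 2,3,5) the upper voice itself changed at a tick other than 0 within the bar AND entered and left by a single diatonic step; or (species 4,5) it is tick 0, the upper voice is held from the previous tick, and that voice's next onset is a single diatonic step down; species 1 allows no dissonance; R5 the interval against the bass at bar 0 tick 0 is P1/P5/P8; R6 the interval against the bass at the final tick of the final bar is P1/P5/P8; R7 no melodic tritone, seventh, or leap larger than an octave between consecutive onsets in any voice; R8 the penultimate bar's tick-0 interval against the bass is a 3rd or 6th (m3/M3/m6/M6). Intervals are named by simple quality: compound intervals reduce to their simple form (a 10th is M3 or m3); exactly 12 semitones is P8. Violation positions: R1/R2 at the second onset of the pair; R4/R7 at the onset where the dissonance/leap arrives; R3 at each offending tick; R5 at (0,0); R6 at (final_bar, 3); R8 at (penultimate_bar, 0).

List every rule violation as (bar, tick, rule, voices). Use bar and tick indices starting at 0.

(0, 0, R5, (0, 2))
(1, 0, R2, (0, 2))
(1, 0, R7, (1,))
(5, 0, R2, (0, 2))
(5, 0, R7, (2,))
(6, 0, R1, (0, 2))
(6, 0, R8, (0, 2))
(7, 3, R6, (0, 2))

bar 0: v0=F3 v1=F4 v2=A4 downbeat M3
bar 1: v0=E3 v1=G3 v2=E4 downbeat P8
bar 2: v0=F3 v1=A3 v2=C4 downbeat P5
bar 3: v0=D3 v1=F3 v2=D4 downbeat P8
bar 4: v0=E3 v1=G3 v2=B3 downbeat P5
bar 5: v0=F3 v1=D4 v2=F4 downbeat P8
bar 6: v0=G3 v1=E4 v2=G4 downbeat P8
bar 7: v0=F3 v1=F4 v2=A4 downbeat M3
  -> R5 @ bar 0 tick 0 v(0, 2): opens on M3
  -> R2 @ bar 1 tick 0 v(0, 2): F3/A4 M3 -> E3/E4 P8 similar
  -> R7 @ bar 1 tick 0 v(1,): F4->G3 leap 10st
  -> R2 @ bar 5 tick 0 v(0, 2): E3/B3 P5 -> F3/F4 P8 similar
  -> R7 @ bar 5 tick 0 v(2,): B3->F4 leap 6st
  -> R1 @ bar 6 tick 0 v(0, 2): F3/F4 P8 -> G3/G4 P8 similar
  -> R8 @ bar 6 tick 0 v(0, 2): penult P8 not 3rd/6th
  -> R6 @ bar 7 tick 3 v(0, 2): closes on M3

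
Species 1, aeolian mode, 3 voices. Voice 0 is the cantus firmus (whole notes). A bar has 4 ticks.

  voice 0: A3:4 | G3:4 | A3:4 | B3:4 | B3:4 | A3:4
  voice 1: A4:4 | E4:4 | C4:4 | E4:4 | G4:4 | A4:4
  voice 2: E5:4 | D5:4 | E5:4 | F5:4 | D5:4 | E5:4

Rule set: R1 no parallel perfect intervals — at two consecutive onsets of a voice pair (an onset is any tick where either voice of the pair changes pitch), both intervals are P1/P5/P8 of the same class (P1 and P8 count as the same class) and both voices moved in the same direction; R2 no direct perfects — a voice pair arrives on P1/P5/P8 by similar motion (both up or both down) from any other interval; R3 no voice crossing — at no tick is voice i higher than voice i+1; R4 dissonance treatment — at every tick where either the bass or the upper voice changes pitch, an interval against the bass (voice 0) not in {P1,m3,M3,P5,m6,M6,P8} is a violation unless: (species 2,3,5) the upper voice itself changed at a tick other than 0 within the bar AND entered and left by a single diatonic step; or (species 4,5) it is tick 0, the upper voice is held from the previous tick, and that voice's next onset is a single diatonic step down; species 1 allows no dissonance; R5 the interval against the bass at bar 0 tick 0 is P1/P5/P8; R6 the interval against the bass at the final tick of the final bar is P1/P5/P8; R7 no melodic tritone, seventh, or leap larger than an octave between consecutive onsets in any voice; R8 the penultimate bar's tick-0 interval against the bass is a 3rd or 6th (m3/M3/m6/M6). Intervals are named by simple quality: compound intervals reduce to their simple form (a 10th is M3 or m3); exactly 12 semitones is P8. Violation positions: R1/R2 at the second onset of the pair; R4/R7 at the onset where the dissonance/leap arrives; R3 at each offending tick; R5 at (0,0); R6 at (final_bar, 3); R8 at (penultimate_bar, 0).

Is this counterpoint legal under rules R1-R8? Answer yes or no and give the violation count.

bar 0: v0=A3 v1=A4 v2=E5 (P5)
bar 1: v0=G3 v1=E4 v2=D5 (P5)
bar 2: v0=A3 v1=C4 v2=E5 (P5)
bar 3: v0=B3 v1=E4 v2=F5 (TT)
bar 4: v0=B3 v1=G4 v2=D5 (m3)
bar 5: v0=A3 v1=A4 v2=E5 (P5)
  R1 @ bar1.0: A3/E5 P5 -> G3/D5 P5 similar
  R1 @ bar2.0: G3/D5 P5 -> A3/E5 P5 similar
  R4 @ bar3.0: B3/E4 P4 untreated
  R4 @ bar3.0: B3/F5 TT untreated
  R1 @ bar5.0: G4/D5 P5 -> A4/E5 P5 similar

No (5 violations)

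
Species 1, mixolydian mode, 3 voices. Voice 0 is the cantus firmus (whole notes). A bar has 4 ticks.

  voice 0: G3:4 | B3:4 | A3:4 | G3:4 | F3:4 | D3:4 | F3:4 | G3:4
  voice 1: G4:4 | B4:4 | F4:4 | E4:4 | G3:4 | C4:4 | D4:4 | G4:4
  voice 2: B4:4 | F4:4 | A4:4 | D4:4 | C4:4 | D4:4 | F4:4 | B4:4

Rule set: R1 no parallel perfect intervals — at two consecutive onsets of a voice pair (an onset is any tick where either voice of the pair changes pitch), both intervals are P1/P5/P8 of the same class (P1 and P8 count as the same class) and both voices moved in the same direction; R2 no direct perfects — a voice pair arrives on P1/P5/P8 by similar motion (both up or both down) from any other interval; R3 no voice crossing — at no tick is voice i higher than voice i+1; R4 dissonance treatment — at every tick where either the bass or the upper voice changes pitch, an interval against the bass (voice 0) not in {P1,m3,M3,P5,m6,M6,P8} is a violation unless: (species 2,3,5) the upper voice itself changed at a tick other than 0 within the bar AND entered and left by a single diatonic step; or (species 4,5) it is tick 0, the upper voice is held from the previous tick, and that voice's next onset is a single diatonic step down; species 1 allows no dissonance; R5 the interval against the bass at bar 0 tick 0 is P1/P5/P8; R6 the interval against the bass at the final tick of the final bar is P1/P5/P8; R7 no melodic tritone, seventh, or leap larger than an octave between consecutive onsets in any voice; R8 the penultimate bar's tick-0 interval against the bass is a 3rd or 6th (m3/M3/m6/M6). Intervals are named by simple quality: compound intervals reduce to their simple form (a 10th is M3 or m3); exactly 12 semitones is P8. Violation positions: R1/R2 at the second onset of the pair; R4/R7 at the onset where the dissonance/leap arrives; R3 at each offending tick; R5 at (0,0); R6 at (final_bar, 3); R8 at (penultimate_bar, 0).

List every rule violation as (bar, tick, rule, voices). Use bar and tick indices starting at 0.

(0, 0, R5, (0, 2))
(1, 0, R1, (0, 1))
(1, 0, R3, (1, 2))
(1, 0, R4, (0, 2))
(1, 0, R7, (2,))
(1, 1, R3, (1, 2))
(1, 2, R3, (1, 2))
(1, 3, R3, (1, 2))
(2, 0, R7, (1,))
(3, 0, R2, (0, 2))
(3, 0, R3, (1, 2))
(3, 1, R3, (1, 2))
(3, 2, R3, (1, 2))
(3, 3, R3, (1, 2))
(4, 0, R1, (0, 2))
(4, 0, R4, (0, 1))
(5, 0, R4, (0, 1))
(6, 0, R1, (0, 2))
(6, 0, R8, (0, 2))
(7, 0, R2, (0, 1))
(7, 0, R7, (2,))
(7, 3, R6, (0, 2))

bar 0: v0=G3 v1=G4 v2=B4 downbeat M3
bar 1: v0=B3 v1=B4 v2=F4 downbeat TT
bar 2: v0=A3 v1=F4 v2=A4 downbeat P8
bar 3: v0=G3 v1=E4 v2=D4 downbeat P5
bar 4: v0=F3 v1=G3 v2=C4 downbeat P5
bar 5: v0=D3 v1=C4 v2=D4 downbeat P8
bar 6: v0=F3 v1=D4 v2=F4 downbeat P8
bar 7: v0=G3 v1=G4 v2=B4 downbeat M3
  -> R5 @ bar 0 tick 0 v(0, 2): opens on M3
  -> R1 @ bar 1 tick 0 v(0, 1): G3/G4 P8 -> B3/B4 P8 similar
  -> R3 @ bar 1 tick 0 v(1, 2): B4 above F4
  -> R4 @ bar 1 tick 0 v(0, 2): B3/F4 TT untreated
  -> R7 @ bar 1 tick 0 v(2,): B4->F4 leap 6st
  -> R3 @ bar 1 tick 1 v(1, 2): B4 above F4
  -> R3 @ bar 1 tick 2 v(1, 2): B4 above F4
  -> R3 @ bar 1 tick 3 v(1, 2): B4 above F4
  -> R7 @ bar 2 tick 0 v(1,): B4->F4 leap 6st
  -> R2 @ bar 3 tick 0 v(0, 2): A3/A4 P8 -> G3/D4 P5 similar
  -> R3 @ bar 3 tick 0 v(1, 2): E4 above D4
  -> R3 @ bar 3 tick 1 v(1, 2): E4 above D4
  -> R3 @ bar 3 tick 2 v(1, 2): E4 above D4
  -> R3 @ bar 3 tick 3 v(1, 2): E4 above D4
  -> R1 @ bar 4 tick 0 v(0, 2): G3/D4 P5 -> F3/C4 P5 similar
  -> R4 @ bar 4 tick 0 v(0, 1): F3/G3 M2 untreated
  -> R4 @ bar 5 tick 0 v(0, 1): D3/C4 m7 untreated
  -> R1 @ bar 6 tick 0 v(0, 2): D3/D4 P8 -> F3/F4 P8 similar
  -> R8 @ bar 6 tick 0 v(0, 2): penult P8 not 3rd/6th
  -> R2 @ bar 7 tick 0 v(0, 1): F3/D4 M6 -> G3/G4 P8 similar
  -> R7 @ bar 7 tick 0 v(2,): F4->B4 leap 6st
  -> R6 @ bar 7 tick 3 v(0, 2): closes on M3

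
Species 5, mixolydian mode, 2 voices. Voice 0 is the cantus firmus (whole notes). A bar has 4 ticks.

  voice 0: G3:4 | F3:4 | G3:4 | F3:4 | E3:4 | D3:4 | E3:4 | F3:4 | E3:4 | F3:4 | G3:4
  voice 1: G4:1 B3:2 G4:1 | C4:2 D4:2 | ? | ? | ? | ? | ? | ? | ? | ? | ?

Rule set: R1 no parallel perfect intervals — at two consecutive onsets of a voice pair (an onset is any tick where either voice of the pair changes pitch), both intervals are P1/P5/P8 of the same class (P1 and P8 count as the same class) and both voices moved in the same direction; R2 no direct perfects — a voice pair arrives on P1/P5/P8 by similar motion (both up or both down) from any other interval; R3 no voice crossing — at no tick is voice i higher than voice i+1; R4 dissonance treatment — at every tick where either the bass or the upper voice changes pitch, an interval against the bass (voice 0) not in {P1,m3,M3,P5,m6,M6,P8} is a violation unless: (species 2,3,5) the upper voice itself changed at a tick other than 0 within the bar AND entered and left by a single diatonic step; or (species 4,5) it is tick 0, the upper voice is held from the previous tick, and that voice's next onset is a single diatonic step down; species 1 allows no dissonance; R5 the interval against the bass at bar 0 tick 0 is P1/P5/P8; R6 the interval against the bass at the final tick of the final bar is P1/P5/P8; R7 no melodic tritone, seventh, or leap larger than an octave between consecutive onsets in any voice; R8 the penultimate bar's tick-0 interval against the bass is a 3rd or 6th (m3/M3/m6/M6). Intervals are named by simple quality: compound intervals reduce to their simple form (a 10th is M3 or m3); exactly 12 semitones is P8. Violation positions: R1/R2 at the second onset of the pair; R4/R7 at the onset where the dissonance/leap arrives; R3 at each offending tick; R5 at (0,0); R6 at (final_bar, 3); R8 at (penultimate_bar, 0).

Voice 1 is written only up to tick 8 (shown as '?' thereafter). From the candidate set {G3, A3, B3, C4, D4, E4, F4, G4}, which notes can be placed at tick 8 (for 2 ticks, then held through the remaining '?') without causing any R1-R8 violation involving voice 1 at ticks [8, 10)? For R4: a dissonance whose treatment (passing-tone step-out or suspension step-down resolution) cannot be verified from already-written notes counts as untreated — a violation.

G3: legal
A3: violates R4
B3: legal
C4: violates R4
D4: legal
E4: legal
F4: violates R4
G4: violates R2

{B3, D4, E4, G3}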